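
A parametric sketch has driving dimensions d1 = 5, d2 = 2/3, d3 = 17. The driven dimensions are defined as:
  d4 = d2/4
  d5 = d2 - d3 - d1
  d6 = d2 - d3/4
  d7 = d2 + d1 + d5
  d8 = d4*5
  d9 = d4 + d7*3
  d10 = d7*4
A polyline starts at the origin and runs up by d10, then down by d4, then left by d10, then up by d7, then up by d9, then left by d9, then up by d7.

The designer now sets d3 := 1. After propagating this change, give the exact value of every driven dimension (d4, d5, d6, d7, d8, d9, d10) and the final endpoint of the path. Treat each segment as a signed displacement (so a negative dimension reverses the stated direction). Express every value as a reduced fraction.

d4 = 1/6
d5 = -16/3
d6 = 5/12
d7 = 1/3
d8 = 5/6
d9 = 7/6
d10 = 4/3
endpoint = (-5/2, 3)

Apply edit: d3 := 1
  d4 = d2/4 = 1/6
  d5 = d2 - d3 - d1 = -16/3
  d6 = d2 - d3/4 = 5/12
  d7 = d2 + d1 + d5 = 1/3
  d8 = d4*5 = 5/6
  d9 = d4 + d7*3 = 7/6
  d10 = d7*4 = 4/3
Walk from origin (0, 0):
  seg 1: up by d10 = 4/3 → (0, 4/3)
  seg 2: down by d4 = 1/6 → (0, 7/6)
  seg 3: left by d10 = 4/3 → (-4/3, 7/6)
  seg 4: up by d7 = 1/3 → (-4/3, 3/2)
  seg 5: up by d9 = 7/6 → (-4/3, 8/3)
  seg 6: left by d9 = 7/6 → (-5/2, 8/3)
  seg 7: up by d7 = 1/3 → (-5/2, 3)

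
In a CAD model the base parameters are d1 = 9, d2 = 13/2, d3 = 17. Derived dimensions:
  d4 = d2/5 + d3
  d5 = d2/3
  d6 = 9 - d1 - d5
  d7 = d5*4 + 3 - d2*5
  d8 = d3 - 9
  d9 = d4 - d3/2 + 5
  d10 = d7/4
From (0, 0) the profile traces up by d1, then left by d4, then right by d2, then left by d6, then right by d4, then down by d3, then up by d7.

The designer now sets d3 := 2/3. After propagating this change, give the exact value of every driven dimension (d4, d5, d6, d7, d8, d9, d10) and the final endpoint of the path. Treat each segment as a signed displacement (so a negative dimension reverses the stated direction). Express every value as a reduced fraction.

Apply edit: d3 := 2/3
  d4 = d2/5 + d3 = 59/30
  d5 = d2/3 = 13/6
  d6 = 9 - d1 - d5 = -13/6
  d7 = d5*4 + 3 - d2*5 = -125/6
  d8 = d3 - 9 = -25/3
  d9 = d4 - d3/2 + 5 = 199/30
  d10 = d7/4 = -125/24
Walk from origin (0, 0):
  seg 1: up by d1 = 9 → (0, 9)
  seg 2: left by d4 = 59/30 → (-59/30, 9)
  seg 3: right by d2 = 13/2 → (68/15, 9)
  seg 4: left by d6 = -13/6 → (67/10, 9)
  seg 5: right by d4 = 59/30 → (26/3, 9)
  seg 6: down by d3 = 2/3 → (26/3, 25/3)
  seg 7: up by d7 = -125/6 → (26/3, -25/2)

d4 = 59/30
d5 = 13/6
d6 = -13/6
d7 = -125/6
d8 = -25/3
d9 = 199/30
d10 = -125/24
endpoint = (26/3, -25/2)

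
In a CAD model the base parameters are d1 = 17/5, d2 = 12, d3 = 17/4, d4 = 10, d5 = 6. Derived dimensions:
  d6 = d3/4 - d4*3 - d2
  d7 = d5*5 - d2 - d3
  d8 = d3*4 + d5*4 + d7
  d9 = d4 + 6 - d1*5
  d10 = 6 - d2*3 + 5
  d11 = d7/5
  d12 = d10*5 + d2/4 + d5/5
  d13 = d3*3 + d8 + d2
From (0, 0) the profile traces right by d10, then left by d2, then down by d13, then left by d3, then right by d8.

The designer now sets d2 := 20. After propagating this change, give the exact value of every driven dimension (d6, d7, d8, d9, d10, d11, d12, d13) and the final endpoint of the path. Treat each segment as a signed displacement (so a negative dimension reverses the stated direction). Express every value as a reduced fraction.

Apply edit: d2 := 20
  d6 = d3/4 - d4*3 - d2 = -783/16
  d7 = d5*5 - d2 - d3 = 23/4
  d8 = d3*4 + d5*4 + d7 = 187/4
  d9 = d4 + 6 - d1*5 = -1
  d10 = 6 - d2*3 + 5 = -49
  d11 = d7/5 = 23/20
  d12 = d10*5 + d2/4 + d5/5 = -1194/5
  d13 = d3*3 + d8 + d2 = 159/2
Walk from origin (0, 0):
  seg 1: right by d10 = -49 → (-49, 0)
  seg 2: left by d2 = 20 → (-69, 0)
  seg 3: down by d13 = 159/2 → (-69, -159/2)
  seg 4: left by d3 = 17/4 → (-293/4, -159/2)
  seg 5: right by d8 = 187/4 → (-53/2, -159/2)

d6 = -783/16
d7 = 23/4
d8 = 187/4
d9 = -1
d10 = -49
d11 = 23/20
d12 = -1194/5
d13 = 159/2
endpoint = (-53/2, -159/2)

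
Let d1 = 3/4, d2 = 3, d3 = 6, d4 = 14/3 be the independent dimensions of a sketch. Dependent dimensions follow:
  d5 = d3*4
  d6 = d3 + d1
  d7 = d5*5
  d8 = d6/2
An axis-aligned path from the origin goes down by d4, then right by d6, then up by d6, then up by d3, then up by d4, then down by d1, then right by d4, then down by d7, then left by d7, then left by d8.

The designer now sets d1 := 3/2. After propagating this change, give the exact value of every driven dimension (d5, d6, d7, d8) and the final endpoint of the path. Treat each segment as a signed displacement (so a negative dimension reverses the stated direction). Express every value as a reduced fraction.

Apply edit: d1 := 3/2
  d5 = d3*4 = 24
  d6 = d3 + d1 = 15/2
  d7 = d5*5 = 120
  d8 = d6/2 = 15/4
Walk from origin (0, 0):
  seg 1: down by d4 = 14/3 → (0, -14/3)
  seg 2: right by d6 = 15/2 → (15/2, -14/3)
  seg 3: up by d6 = 15/2 → (15/2, 17/6)
  seg 4: up by d3 = 6 → (15/2, 53/6)
  seg 5: up by d4 = 14/3 → (15/2, 27/2)
  seg 6: down by d1 = 3/2 → (15/2, 12)
  seg 7: right by d4 = 14/3 → (73/6, 12)
  seg 8: down by d7 = 120 → (73/6, -108)
  seg 9: left by d7 = 120 → (-647/6, -108)
  seg 10: left by d8 = 15/4 → (-1339/12, -108)

d5 = 24
d6 = 15/2
d7 = 120
d8 = 15/4
endpoint = (-1339/12, -108)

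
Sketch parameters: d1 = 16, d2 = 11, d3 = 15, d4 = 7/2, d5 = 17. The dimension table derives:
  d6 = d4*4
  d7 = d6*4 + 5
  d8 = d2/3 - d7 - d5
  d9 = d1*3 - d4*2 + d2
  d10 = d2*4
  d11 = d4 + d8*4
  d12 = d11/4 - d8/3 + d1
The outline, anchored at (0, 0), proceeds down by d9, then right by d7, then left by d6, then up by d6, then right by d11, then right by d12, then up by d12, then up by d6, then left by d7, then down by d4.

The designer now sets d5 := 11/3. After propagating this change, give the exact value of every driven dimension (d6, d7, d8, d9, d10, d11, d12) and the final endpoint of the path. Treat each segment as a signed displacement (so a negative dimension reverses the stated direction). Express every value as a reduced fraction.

d6 = 14
d7 = 61
d8 = -61
d9 = 52
d10 = 44
d11 = -481/2
d12 = -571/24
endpoint = (-6679/24, -1231/24)

Apply edit: d5 := 11/3
  d6 = d4*4 = 14
  d7 = d6*4 + 5 = 61
  d8 = d2/3 - d7 - d5 = -61
  d9 = d1*3 - d4*2 + d2 = 52
  d10 = d2*4 = 44
  d11 = d4 + d8*4 = -481/2
  d12 = d11/4 - d8/3 + d1 = -571/24
Walk from origin (0, 0):
  seg 1: down by d9 = 52 → (0, -52)
  seg 2: right by d7 = 61 → (61, -52)
  seg 3: left by d6 = 14 → (47, -52)
  seg 4: up by d6 = 14 → (47, -38)
  seg 5: right by d11 = -481/2 → (-387/2, -38)
  seg 6: right by d12 = -571/24 → (-5215/24, -38)
  seg 7: up by d12 = -571/24 → (-5215/24, -1483/24)
  seg 8: up by d6 = 14 → (-5215/24, -1147/24)
  seg 9: left by d7 = 61 → (-6679/24, -1147/24)
  seg 10: down by d4 = 7/2 → (-6679/24, -1231/24)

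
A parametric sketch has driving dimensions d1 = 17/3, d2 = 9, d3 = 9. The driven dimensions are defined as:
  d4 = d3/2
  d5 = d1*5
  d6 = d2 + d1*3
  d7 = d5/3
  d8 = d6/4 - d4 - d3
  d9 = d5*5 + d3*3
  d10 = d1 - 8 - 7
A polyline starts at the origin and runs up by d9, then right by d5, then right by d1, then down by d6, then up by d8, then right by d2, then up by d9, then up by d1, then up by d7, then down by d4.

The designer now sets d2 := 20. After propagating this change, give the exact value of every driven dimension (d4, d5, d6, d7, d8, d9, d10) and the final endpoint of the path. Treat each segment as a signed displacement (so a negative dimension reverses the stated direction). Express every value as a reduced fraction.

Apply edit: d2 := 20
  d4 = d3/2 = 9/2
  d5 = d1*5 = 85/3
  d6 = d2 + d1*3 = 37
  d7 = d5/3 = 85/9
  d8 = d6/4 - d4 - d3 = -17/4
  d9 = d5*5 + d3*3 = 506/3
  d10 = d1 - 8 - 7 = -28/3
Walk from origin (0, 0):
  seg 1: up by d9 = 506/3 → (0, 506/3)
  seg 2: right by d5 = 85/3 → (85/3, 506/3)
  seg 3: right by d1 = 17/3 → (34, 506/3)
  seg 4: down by d6 = 37 → (34, 395/3)
  seg 5: up by d8 = -17/4 → (34, 1529/12)
  seg 6: right by d2 = 20 → (54, 1529/12)
  seg 7: up by d9 = 506/3 → (54, 3553/12)
  seg 8: up by d1 = 17/3 → (54, 1207/4)
  seg 9: up by d7 = 85/9 → (54, 11203/36)
  seg 10: down by d4 = 9/2 → (54, 11041/36)

d4 = 9/2
d5 = 85/3
d6 = 37
d7 = 85/9
d8 = -17/4
d9 = 506/3
d10 = -28/3
endpoint = (54, 11041/36)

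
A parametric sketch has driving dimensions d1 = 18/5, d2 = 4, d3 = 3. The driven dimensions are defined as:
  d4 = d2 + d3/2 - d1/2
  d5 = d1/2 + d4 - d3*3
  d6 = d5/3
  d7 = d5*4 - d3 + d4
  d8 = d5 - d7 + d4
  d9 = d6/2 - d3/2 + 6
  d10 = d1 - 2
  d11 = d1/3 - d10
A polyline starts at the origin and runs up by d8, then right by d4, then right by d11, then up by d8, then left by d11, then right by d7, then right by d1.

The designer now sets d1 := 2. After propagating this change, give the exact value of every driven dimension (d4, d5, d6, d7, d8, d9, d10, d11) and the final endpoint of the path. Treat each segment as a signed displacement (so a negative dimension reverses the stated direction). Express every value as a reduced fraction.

d4 = 9/2
d5 = -7/2
d6 = -7/6
d7 = -25/2
d8 = 27/2
d9 = 47/12
d10 = 0
d11 = 2/3
endpoint = (-6, 27)

Apply edit: d1 := 2
  d4 = d2 + d3/2 - d1/2 = 9/2
  d5 = d1/2 + d4 - d3*3 = -7/2
  d6 = d5/3 = -7/6
  d7 = d5*4 - d3 + d4 = -25/2
  d8 = d5 - d7 + d4 = 27/2
  d9 = d6/2 - d3/2 + 6 = 47/12
  d10 = d1 - 2 = 0
  d11 = d1/3 - d10 = 2/3
Walk from origin (0, 0):
  seg 1: up by d8 = 27/2 → (0, 27/2)
  seg 2: right by d4 = 9/2 → (9/2, 27/2)
  seg 3: right by d11 = 2/3 → (31/6, 27/2)
  seg 4: up by d8 = 27/2 → (31/6, 27)
  seg 5: left by d11 = 2/3 → (9/2, 27)
  seg 6: right by d7 = -25/2 → (-8, 27)
  seg 7: right by d1 = 2 → (-6, 27)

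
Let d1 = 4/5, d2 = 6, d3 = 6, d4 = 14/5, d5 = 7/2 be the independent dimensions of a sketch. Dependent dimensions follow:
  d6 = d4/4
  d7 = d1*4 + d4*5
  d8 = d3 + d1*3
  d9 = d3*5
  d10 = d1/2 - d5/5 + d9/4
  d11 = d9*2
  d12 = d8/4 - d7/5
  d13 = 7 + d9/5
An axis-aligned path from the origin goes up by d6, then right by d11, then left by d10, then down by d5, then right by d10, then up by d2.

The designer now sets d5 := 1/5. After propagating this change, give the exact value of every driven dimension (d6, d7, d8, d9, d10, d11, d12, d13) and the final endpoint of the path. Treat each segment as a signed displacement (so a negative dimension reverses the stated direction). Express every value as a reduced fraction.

d6 = 7/10
d7 = 86/5
d8 = 42/5
d9 = 30
d10 = 393/50
d11 = 60
d12 = -67/50
d13 = 13
endpoint = (60, 13/2)

Apply edit: d5 := 1/5
  d6 = d4/4 = 7/10
  d7 = d1*4 + d4*5 = 86/5
  d8 = d3 + d1*3 = 42/5
  d9 = d3*5 = 30
  d10 = d1/2 - d5/5 + d9/4 = 393/50
  d11 = d9*2 = 60
  d12 = d8/4 - d7/5 = -67/50
  d13 = 7 + d9/5 = 13
Walk from origin (0, 0):
  seg 1: up by d6 = 7/10 → (0, 7/10)
  seg 2: right by d11 = 60 → (60, 7/10)
  seg 3: left by d10 = 393/50 → (2607/50, 7/10)
  seg 4: down by d5 = 1/5 → (2607/50, 1/2)
  seg 5: right by d10 = 393/50 → (60, 1/2)
  seg 6: up by d2 = 6 → (60, 13/2)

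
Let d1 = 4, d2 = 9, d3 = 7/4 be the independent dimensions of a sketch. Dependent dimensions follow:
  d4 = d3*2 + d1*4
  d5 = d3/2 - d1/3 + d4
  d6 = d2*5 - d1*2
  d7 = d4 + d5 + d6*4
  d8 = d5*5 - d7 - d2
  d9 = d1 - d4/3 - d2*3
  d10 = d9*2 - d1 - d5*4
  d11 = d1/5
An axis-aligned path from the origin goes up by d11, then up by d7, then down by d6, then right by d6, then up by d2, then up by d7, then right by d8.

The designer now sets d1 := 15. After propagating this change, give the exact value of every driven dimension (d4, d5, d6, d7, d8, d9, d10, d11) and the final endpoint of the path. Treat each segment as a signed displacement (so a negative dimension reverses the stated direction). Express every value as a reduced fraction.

Apply edit: d1 := 15
  d4 = d3*2 + d1*4 = 127/2
  d5 = d3/2 - d1/3 + d4 = 475/8
  d6 = d2*5 - d1*2 = 15
  d7 = d4 + d5 + d6*4 = 1463/8
  d8 = d5*5 - d7 - d2 = 105
  d9 = d1 - d4/3 - d2*3 = -199/6
  d10 = d9*2 - d1 - d5*4 = -1913/6
  d11 = d1/5 = 3
Walk from origin (0, 0):
  seg 1: up by d11 = 3 → (0, 3)
  seg 2: up by d7 = 1463/8 → (0, 1487/8)
  seg 3: down by d6 = 15 → (0, 1367/8)
  seg 4: right by d6 = 15 → (15, 1367/8)
  seg 5: up by d2 = 9 → (15, 1439/8)
  seg 6: up by d7 = 1463/8 → (15, 1451/4)
  seg 7: right by d8 = 105 → (120, 1451/4)

d4 = 127/2
d5 = 475/8
d6 = 15
d7 = 1463/8
d8 = 105
d9 = -199/6
d10 = -1913/6
d11 = 3
endpoint = (120, 1451/4)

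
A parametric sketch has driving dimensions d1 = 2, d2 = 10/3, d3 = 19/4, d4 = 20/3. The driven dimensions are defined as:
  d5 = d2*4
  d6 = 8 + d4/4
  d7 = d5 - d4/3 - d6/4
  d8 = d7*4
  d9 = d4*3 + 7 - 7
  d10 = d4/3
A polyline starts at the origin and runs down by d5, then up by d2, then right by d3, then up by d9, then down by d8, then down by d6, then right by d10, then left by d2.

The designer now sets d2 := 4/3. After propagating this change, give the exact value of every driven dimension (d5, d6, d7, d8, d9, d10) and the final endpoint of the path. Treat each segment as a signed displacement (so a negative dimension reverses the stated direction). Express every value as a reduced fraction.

Apply edit: d2 := 4/3
  d5 = d2*4 = 16/3
  d6 = 8 + d4/4 = 29/3
  d7 = d5 - d4/3 - d6/4 = 25/36
  d8 = d7*4 = 25/9
  d9 = d4*3 + 7 - 7 = 20
  d10 = d4/3 = 20/9
Walk from origin (0, 0):
  seg 1: down by d5 = 16/3 → (0, -16/3)
  seg 2: up by d2 = 4/3 → (0, -4)
  seg 3: right by d3 = 19/4 → (19/4, -4)
  seg 4: up by d9 = 20 → (19/4, 16)
  seg 5: down by d8 = 25/9 → (19/4, 119/9)
  seg 6: down by d6 = 29/3 → (19/4, 32/9)
  seg 7: right by d10 = 20/9 → (251/36, 32/9)
  seg 8: left by d2 = 4/3 → (203/36, 32/9)

d5 = 16/3
d6 = 29/3
d7 = 25/36
d8 = 25/9
d9 = 20
d10 = 20/9
endpoint = (203/36, 32/9)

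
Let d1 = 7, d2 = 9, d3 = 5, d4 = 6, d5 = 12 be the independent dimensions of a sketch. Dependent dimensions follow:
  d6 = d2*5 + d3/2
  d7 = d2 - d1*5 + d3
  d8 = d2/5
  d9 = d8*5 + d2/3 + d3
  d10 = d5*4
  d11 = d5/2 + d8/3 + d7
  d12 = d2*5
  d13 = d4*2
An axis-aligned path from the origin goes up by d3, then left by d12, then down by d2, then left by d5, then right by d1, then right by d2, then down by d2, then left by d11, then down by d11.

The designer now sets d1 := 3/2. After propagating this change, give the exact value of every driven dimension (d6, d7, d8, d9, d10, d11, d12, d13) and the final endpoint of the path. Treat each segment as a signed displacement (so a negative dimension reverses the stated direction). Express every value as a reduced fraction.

Apply edit: d1 := 3/2
  d6 = d2*5 + d3/2 = 95/2
  d7 = d2 - d1*5 + d3 = 13/2
  d8 = d2/5 = 9/5
  d9 = d8*5 + d2/3 + d3 = 17
  d10 = d5*4 = 48
  d11 = d5/2 + d8/3 + d7 = 131/10
  d12 = d2*5 = 45
  d13 = d4*2 = 12
Walk from origin (0, 0):
  seg 1: up by d3 = 5 → (0, 5)
  seg 2: left by d12 = 45 → (-45, 5)
  seg 3: down by d2 = 9 → (-45, -4)
  seg 4: left by d5 = 12 → (-57, -4)
  seg 5: right by d1 = 3/2 → (-111/2, -4)
  seg 6: right by d2 = 9 → (-93/2, -4)
  seg 7: down by d2 = 9 → (-93/2, -13)
  seg 8: left by d11 = 131/10 → (-298/5, -13)
  seg 9: down by d11 = 131/10 → (-298/5, -261/10)

d6 = 95/2
d7 = 13/2
d8 = 9/5
d9 = 17
d10 = 48
d11 = 131/10
d12 = 45
d13 = 12
endpoint = (-298/5, -261/10)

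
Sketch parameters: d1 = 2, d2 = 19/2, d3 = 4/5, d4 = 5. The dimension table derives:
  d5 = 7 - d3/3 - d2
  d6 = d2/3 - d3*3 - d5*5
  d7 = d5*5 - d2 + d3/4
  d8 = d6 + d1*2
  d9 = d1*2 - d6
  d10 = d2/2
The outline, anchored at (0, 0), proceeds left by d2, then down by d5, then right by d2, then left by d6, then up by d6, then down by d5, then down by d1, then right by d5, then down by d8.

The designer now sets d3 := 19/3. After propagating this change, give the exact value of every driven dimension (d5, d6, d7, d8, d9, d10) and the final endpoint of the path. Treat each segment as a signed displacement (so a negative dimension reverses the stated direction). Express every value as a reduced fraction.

Apply edit: d3 := 19/3
  d5 = 7 - d3/3 - d2 = -83/18
  d6 = d2/3 - d3*3 - d5*5 = 65/9
  d7 = d5*5 - d2 + d3/4 = -1115/36
  d8 = d6 + d1*2 = 101/9
  d9 = d1*2 - d6 = -29/9
  d10 = d2/2 = 19/4
Walk from origin (0, 0):
  seg 1: left by d2 = 19/2 → (-19/2, 0)
  seg 2: down by d5 = -83/18 → (-19/2, 83/18)
  seg 3: right by d2 = 19/2 → (0, 83/18)
  seg 4: left by d6 = 65/9 → (-65/9, 83/18)
  seg 5: up by d6 = 65/9 → (-65/9, 71/6)
  seg 6: down by d5 = -83/18 → (-65/9, 148/9)
  seg 7: down by d1 = 2 → (-65/9, 130/9)
  seg 8: right by d5 = -83/18 → (-71/6, 130/9)
  seg 9: down by d8 = 101/9 → (-71/6, 29/9)

d5 = -83/18
d6 = 65/9
d7 = -1115/36
d8 = 101/9
d9 = -29/9
d10 = 19/4
endpoint = (-71/6, 29/9)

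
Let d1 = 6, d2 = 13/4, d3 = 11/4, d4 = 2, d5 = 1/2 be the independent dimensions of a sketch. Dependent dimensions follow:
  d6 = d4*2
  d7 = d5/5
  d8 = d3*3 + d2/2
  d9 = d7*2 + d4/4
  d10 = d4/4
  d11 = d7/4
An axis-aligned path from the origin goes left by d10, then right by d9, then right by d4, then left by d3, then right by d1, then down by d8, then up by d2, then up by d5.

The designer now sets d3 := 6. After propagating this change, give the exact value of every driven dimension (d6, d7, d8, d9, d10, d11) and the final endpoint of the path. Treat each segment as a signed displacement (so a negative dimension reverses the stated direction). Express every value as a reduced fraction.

d6 = 4
d7 = 1/10
d8 = 157/8
d9 = 7/10
d10 = 1/2
d11 = 1/40
endpoint = (11/5, -127/8)

Apply edit: d3 := 6
  d6 = d4*2 = 4
  d7 = d5/5 = 1/10
  d8 = d3*3 + d2/2 = 157/8
  d9 = d7*2 + d4/4 = 7/10
  d10 = d4/4 = 1/2
  d11 = d7/4 = 1/40
Walk from origin (0, 0):
  seg 1: left by d10 = 1/2 → (-1/2, 0)
  seg 2: right by d9 = 7/10 → (1/5, 0)
  seg 3: right by d4 = 2 → (11/5, 0)
  seg 4: left by d3 = 6 → (-19/5, 0)
  seg 5: right by d1 = 6 → (11/5, 0)
  seg 6: down by d8 = 157/8 → (11/5, -157/8)
  seg 7: up by d2 = 13/4 → (11/5, -131/8)
  seg 8: up by d5 = 1/2 → (11/5, -127/8)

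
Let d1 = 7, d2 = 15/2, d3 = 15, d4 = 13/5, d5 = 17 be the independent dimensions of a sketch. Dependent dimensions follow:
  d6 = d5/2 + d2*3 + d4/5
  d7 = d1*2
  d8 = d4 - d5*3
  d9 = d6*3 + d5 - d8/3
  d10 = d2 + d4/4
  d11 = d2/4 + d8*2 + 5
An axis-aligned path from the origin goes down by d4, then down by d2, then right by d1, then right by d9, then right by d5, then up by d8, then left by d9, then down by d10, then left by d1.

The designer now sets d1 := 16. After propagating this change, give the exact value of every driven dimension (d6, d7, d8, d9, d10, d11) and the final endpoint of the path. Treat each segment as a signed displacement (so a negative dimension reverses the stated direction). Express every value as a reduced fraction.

d6 = 788/25
d7 = 32
d8 = -242/5
d9 = 9577/75
d10 = 163/20
d11 = -3597/40
endpoint = (17, -1333/20)

Apply edit: d1 := 16
  d6 = d5/2 + d2*3 + d4/5 = 788/25
  d7 = d1*2 = 32
  d8 = d4 - d5*3 = -242/5
  d9 = d6*3 + d5 - d8/3 = 9577/75
  d10 = d2 + d4/4 = 163/20
  d11 = d2/4 + d8*2 + 5 = -3597/40
Walk from origin (0, 0):
  seg 1: down by d4 = 13/5 → (0, -13/5)
  seg 2: down by d2 = 15/2 → (0, -101/10)
  seg 3: right by d1 = 16 → (16, -101/10)
  seg 4: right by d9 = 9577/75 → (10777/75, -101/10)
  seg 5: right by d5 = 17 → (12052/75, -101/10)
  seg 6: up by d8 = -242/5 → (12052/75, -117/2)
  seg 7: left by d9 = 9577/75 → (33, -117/2)
  seg 8: down by d10 = 163/20 → (33, -1333/20)
  seg 9: left by d1 = 16 → (17, -1333/20)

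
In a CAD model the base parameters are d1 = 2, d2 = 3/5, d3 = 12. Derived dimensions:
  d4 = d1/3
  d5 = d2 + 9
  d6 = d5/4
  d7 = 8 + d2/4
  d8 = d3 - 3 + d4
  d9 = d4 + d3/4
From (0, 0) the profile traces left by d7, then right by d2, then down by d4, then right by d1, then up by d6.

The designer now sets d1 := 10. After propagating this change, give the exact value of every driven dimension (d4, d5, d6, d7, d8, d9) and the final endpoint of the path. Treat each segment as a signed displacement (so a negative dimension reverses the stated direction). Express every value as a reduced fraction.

d4 = 10/3
d5 = 48/5
d6 = 12/5
d7 = 163/20
d8 = 37/3
d9 = 19/3
endpoint = (49/20, -14/15)

Apply edit: d1 := 10
  d4 = d1/3 = 10/3
  d5 = d2 + 9 = 48/5
  d6 = d5/4 = 12/5
  d7 = 8 + d2/4 = 163/20
  d8 = d3 - 3 + d4 = 37/3
  d9 = d4 + d3/4 = 19/3
Walk from origin (0, 0):
  seg 1: left by d7 = 163/20 → (-163/20, 0)
  seg 2: right by d2 = 3/5 → (-151/20, 0)
  seg 3: down by d4 = 10/3 → (-151/20, -10/3)
  seg 4: right by d1 = 10 → (49/20, -10/3)
  seg 5: up by d6 = 12/5 → (49/20, -14/15)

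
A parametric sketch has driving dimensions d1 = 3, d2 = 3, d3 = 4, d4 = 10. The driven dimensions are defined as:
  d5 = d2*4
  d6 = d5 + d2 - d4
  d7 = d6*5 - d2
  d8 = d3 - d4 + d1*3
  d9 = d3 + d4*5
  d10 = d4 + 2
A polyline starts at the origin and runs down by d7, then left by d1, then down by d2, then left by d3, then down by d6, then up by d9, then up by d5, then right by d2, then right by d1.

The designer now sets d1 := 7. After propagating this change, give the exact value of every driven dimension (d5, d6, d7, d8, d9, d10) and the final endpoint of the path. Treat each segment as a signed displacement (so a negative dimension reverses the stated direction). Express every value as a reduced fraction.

d5 = 12
d6 = 5
d7 = 22
d8 = 15
d9 = 54
d10 = 12
endpoint = (-1, 36)

Apply edit: d1 := 7
  d5 = d2*4 = 12
  d6 = d5 + d2 - d4 = 5
  d7 = d6*5 - d2 = 22
  d8 = d3 - d4 + d1*3 = 15
  d9 = d3 + d4*5 = 54
  d10 = d4 + 2 = 12
Walk from origin (0, 0):
  seg 1: down by d7 = 22 → (0, -22)
  seg 2: left by d1 = 7 → (-7, -22)
  seg 3: down by d2 = 3 → (-7, -25)
  seg 4: left by d3 = 4 → (-11, -25)
  seg 5: down by d6 = 5 → (-11, -30)
  seg 6: up by d9 = 54 → (-11, 24)
  seg 7: up by d5 = 12 → (-11, 36)
  seg 8: right by d2 = 3 → (-8, 36)
  seg 9: right by d1 = 7 → (-1, 36)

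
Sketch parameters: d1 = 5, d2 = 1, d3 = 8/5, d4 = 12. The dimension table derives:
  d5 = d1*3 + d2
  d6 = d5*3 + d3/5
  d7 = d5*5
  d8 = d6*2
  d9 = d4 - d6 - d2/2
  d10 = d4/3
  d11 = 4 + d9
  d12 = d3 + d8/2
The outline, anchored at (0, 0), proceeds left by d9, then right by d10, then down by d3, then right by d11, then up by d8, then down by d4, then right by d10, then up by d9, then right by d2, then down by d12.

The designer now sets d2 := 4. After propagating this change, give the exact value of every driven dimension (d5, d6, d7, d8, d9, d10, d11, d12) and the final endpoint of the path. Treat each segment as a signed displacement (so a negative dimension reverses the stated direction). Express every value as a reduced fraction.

Apply edit: d2 := 4
  d5 = d1*3 + d2 = 19
  d6 = d5*3 + d3/5 = 1433/25
  d7 = d5*5 = 95
  d8 = d6*2 = 2866/25
  d9 = d4 - d6 - d2/2 = -1183/25
  d10 = d4/3 = 4
  d11 = 4 + d9 = -1083/25
  d12 = d3 + d8/2 = 1473/25
Walk from origin (0, 0):
  seg 1: left by d9 = -1183/25 → (1183/25, 0)
  seg 2: right by d10 = 4 → (1283/25, 0)
  seg 3: down by d3 = 8/5 → (1283/25, -8/5)
  seg 4: right by d11 = -1083/25 → (8, -8/5)
  seg 5: up by d8 = 2866/25 → (8, 2826/25)
  seg 6: down by d4 = 12 → (8, 2526/25)
  seg 7: right by d10 = 4 → (12, 2526/25)
  seg 8: up by d9 = -1183/25 → (12, 1343/25)
  seg 9: right by d2 = 4 → (16, 1343/25)
  seg 10: down by d12 = 1473/25 → (16, -26/5)

d5 = 19
d6 = 1433/25
d7 = 95
d8 = 2866/25
d9 = -1183/25
d10 = 4
d11 = -1083/25
d12 = 1473/25
endpoint = (16, -26/5)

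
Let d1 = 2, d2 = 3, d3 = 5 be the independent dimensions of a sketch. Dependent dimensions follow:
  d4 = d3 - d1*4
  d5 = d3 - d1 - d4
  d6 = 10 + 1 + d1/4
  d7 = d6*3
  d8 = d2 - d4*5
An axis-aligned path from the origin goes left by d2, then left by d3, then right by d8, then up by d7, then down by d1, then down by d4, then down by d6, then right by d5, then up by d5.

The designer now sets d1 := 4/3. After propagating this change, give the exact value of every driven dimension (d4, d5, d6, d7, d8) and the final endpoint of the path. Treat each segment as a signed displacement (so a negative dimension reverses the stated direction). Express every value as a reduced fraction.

Apply edit: d1 := 4/3
  d4 = d3 - d1*4 = -1/3
  d5 = d3 - d1 - d4 = 4
  d6 = 10 + 1 + d1/4 = 34/3
  d7 = d6*3 = 34
  d8 = d2 - d4*5 = 14/3
Walk from origin (0, 0):
  seg 1: left by d2 = 3 → (-3, 0)
  seg 2: left by d3 = 5 → (-8, 0)
  seg 3: right by d8 = 14/3 → (-10/3, 0)
  seg 4: up by d7 = 34 → (-10/3, 34)
  seg 5: down by d1 = 4/3 → (-10/3, 98/3)
  seg 6: down by d4 = -1/3 → (-10/3, 33)
  seg 7: down by d6 = 34/3 → (-10/3, 65/3)
  seg 8: right by d5 = 4 → (2/3, 65/3)
  seg 9: up by d5 = 4 → (2/3, 77/3)

d4 = -1/3
d5 = 4
d6 = 34/3
d7 = 34
d8 = 14/3
endpoint = (2/3, 77/3)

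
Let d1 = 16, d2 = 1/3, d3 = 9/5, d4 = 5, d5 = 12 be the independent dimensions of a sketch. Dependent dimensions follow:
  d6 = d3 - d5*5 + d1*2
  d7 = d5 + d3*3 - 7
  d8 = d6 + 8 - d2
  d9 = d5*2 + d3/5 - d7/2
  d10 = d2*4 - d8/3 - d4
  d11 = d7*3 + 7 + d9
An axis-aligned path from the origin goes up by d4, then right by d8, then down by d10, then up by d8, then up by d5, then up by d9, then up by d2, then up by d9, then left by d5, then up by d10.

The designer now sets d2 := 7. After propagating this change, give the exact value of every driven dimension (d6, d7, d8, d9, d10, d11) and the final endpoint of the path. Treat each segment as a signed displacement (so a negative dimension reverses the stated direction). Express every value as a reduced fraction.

d6 = -131/5
d7 = 52/5
d8 = -126/5
d9 = 479/25
d10 = 157/5
d11 = 1434/25
endpoint = (-186/5, 928/25)

Apply edit: d2 := 7
  d6 = d3 - d5*5 + d1*2 = -131/5
  d7 = d5 + d3*3 - 7 = 52/5
  d8 = d6 + 8 - d2 = -126/5
  d9 = d5*2 + d3/5 - d7/2 = 479/25
  d10 = d2*4 - d8/3 - d4 = 157/5
  d11 = d7*3 + 7 + d9 = 1434/25
Walk from origin (0, 0):
  seg 1: up by d4 = 5 → (0, 5)
  seg 2: right by d8 = -126/5 → (-126/5, 5)
  seg 3: down by d10 = 157/5 → (-126/5, -132/5)
  seg 4: up by d8 = -126/5 → (-126/5, -258/5)
  seg 5: up by d5 = 12 → (-126/5, -198/5)
  seg 6: up by d9 = 479/25 → (-126/5, -511/25)
  seg 7: up by d2 = 7 → (-126/5, -336/25)
  seg 8: up by d9 = 479/25 → (-126/5, 143/25)
  seg 9: left by d5 = 12 → (-186/5, 143/25)
  seg 10: up by d10 = 157/5 → (-186/5, 928/25)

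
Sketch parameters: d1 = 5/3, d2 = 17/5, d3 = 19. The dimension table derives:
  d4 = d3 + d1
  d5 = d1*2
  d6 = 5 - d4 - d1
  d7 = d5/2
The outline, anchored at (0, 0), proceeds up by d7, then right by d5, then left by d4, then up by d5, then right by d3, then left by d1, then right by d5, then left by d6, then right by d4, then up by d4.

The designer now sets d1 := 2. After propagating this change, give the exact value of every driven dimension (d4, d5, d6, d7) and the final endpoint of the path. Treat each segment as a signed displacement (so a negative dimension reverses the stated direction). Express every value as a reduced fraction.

Apply edit: d1 := 2
  d4 = d3 + d1 = 21
  d5 = d1*2 = 4
  d6 = 5 - d4 - d1 = -18
  d7 = d5/2 = 2
Walk from origin (0, 0):
  seg 1: up by d7 = 2 → (0, 2)
  seg 2: right by d5 = 4 → (4, 2)
  seg 3: left by d4 = 21 → (-17, 2)
  seg 4: up by d5 = 4 → (-17, 6)
  seg 5: right by d3 = 19 → (2, 6)
  seg 6: left by d1 = 2 → (0, 6)
  seg 7: right by d5 = 4 → (4, 6)
  seg 8: left by d6 = -18 → (22, 6)
  seg 9: right by d4 = 21 → (43, 6)
  seg 10: up by d4 = 21 → (43, 27)

d4 = 21
d5 = 4
d6 = -18
d7 = 2
endpoint = (43, 27)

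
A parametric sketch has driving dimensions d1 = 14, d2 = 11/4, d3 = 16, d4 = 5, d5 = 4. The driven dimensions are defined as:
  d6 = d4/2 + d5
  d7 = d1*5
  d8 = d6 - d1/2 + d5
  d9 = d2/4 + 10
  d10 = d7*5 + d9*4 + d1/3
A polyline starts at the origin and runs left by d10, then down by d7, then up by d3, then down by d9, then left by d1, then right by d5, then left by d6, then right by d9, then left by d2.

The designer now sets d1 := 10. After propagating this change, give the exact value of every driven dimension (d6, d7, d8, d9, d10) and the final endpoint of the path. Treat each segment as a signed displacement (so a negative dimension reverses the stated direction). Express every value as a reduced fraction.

d6 = 13/2
d7 = 50
d8 = 11/2
d9 = 171/16
d10 = 3553/12
endpoint = (-14431/48, -715/16)

Apply edit: d1 := 10
  d6 = d4/2 + d5 = 13/2
  d7 = d1*5 = 50
  d8 = d6 - d1/2 + d5 = 11/2
  d9 = d2/4 + 10 = 171/16
  d10 = d7*5 + d9*4 + d1/3 = 3553/12
Walk from origin (0, 0):
  seg 1: left by d10 = 3553/12 → (-3553/12, 0)
  seg 2: down by d7 = 50 → (-3553/12, -50)
  seg 3: up by d3 = 16 → (-3553/12, -34)
  seg 4: down by d9 = 171/16 → (-3553/12, -715/16)
  seg 5: left by d1 = 10 → (-3673/12, -715/16)
  seg 6: right by d5 = 4 → (-3625/12, -715/16)
  seg 7: left by d6 = 13/2 → (-3703/12, -715/16)
  seg 8: right by d9 = 171/16 → (-14299/48, -715/16)
  seg 9: left by d2 = 11/4 → (-14431/48, -715/16)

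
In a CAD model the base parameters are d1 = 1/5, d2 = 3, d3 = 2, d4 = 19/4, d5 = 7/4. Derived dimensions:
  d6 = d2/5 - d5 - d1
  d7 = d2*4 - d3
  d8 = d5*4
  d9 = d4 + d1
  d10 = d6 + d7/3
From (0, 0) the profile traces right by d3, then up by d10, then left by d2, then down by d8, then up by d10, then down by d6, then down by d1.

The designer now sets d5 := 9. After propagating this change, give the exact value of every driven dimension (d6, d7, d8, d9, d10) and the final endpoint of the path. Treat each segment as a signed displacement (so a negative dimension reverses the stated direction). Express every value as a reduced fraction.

Apply edit: d5 := 9
  d6 = d2/5 - d5 - d1 = -43/5
  d7 = d2*4 - d3 = 10
  d8 = d5*4 = 36
  d9 = d4 + d1 = 99/20
  d10 = d6 + d7/3 = -79/15
Walk from origin (0, 0):
  seg 1: right by d3 = 2 → (2, 0)
  seg 2: up by d10 = -79/15 → (2, -79/15)
  seg 3: left by d2 = 3 → (-1, -79/15)
  seg 4: down by d8 = 36 → (-1, -619/15)
  seg 5: up by d10 = -79/15 → (-1, -698/15)
  seg 6: down by d6 = -43/5 → (-1, -569/15)
  seg 7: down by d1 = 1/5 → (-1, -572/15)

d6 = -43/5
d7 = 10
d8 = 36
d9 = 99/20
d10 = -79/15
endpoint = (-1, -572/15)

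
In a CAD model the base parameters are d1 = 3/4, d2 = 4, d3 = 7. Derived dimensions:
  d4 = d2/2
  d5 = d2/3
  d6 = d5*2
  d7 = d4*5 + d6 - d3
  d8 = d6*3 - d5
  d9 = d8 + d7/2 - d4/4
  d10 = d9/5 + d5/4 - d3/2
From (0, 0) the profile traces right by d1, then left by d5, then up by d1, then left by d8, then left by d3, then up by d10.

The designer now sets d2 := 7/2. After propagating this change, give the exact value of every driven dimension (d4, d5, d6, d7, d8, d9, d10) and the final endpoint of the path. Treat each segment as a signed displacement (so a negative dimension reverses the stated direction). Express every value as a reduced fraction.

d4 = 7/4
d5 = 7/6
d6 = 7/3
d7 = 49/12
d8 = 35/6
d9 = 119/16
d10 = -413/240
endpoint = (-53/4, -233/240)

Apply edit: d2 := 7/2
  d4 = d2/2 = 7/4
  d5 = d2/3 = 7/6
  d6 = d5*2 = 7/3
  d7 = d4*5 + d6 - d3 = 49/12
  d8 = d6*3 - d5 = 35/6
  d9 = d8 + d7/2 - d4/4 = 119/16
  d10 = d9/5 + d5/4 - d3/2 = -413/240
Walk from origin (0, 0):
  seg 1: right by d1 = 3/4 → (3/4, 0)
  seg 2: left by d5 = 7/6 → (-5/12, 0)
  seg 3: up by d1 = 3/4 → (-5/12, 3/4)
  seg 4: left by d8 = 35/6 → (-25/4, 3/4)
  seg 5: left by d3 = 7 → (-53/4, 3/4)
  seg 6: up by d10 = -413/240 → (-53/4, -233/240)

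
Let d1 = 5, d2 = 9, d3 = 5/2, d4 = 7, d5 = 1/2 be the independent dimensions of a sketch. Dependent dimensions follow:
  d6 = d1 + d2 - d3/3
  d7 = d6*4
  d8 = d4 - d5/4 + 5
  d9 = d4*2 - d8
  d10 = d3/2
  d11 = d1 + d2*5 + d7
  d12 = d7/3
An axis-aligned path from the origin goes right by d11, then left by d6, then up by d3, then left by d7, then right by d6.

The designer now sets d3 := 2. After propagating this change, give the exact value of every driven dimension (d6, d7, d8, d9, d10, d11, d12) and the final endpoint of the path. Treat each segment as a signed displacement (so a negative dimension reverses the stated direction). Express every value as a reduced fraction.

d6 = 40/3
d7 = 160/3
d8 = 95/8
d9 = 17/8
d10 = 1
d11 = 310/3
d12 = 160/9
endpoint = (50, 2)

Apply edit: d3 := 2
  d6 = d1 + d2 - d3/3 = 40/3
  d7 = d6*4 = 160/3
  d8 = d4 - d5/4 + 5 = 95/8
  d9 = d4*2 - d8 = 17/8
  d10 = d3/2 = 1
  d11 = d1 + d2*5 + d7 = 310/3
  d12 = d7/3 = 160/9
Walk from origin (0, 0):
  seg 1: right by d11 = 310/3 → (310/3, 0)
  seg 2: left by d6 = 40/3 → (90, 0)
  seg 3: up by d3 = 2 → (90, 2)
  seg 4: left by d7 = 160/3 → (110/3, 2)
  seg 5: right by d6 = 40/3 → (50, 2)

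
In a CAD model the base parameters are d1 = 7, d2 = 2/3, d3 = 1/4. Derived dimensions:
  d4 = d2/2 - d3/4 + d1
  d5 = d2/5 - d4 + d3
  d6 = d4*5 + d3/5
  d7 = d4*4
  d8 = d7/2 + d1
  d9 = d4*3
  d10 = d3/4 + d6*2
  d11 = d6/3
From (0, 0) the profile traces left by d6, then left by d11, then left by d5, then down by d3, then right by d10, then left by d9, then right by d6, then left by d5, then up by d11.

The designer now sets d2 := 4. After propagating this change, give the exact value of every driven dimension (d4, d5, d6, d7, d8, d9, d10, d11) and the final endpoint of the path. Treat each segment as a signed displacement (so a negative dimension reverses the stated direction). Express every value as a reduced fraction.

Apply edit: d2 := 4
  d4 = d2/2 - d3/4 + d1 = 143/16
  d5 = d2/5 - d4 + d3 = -631/80
  d6 = d4*5 + d3/5 = 3579/80
  d7 = d4*4 = 143/4
  d8 = d7/2 + d1 = 199/8
  d9 = d4*3 = 429/16
  d10 = d3/4 + d6*2 = 7163/80
  d11 = d6/3 = 1193/80
Walk from origin (0, 0):
  seg 1: left by d6 = 3579/80 → (-3579/80, 0)
  seg 2: left by d11 = 1193/80 → (-1193/20, 0)
  seg 3: left by d5 = -631/80 → (-4141/80, 0)
  seg 4: down by d3 = 1/4 → (-4141/80, -1/4)
  seg 5: right by d10 = 7163/80 → (1511/40, -1/4)
  seg 6: left by d9 = 429/16 → (877/80, -1/4)
  seg 7: right by d6 = 3579/80 → (557/10, -1/4)
  seg 8: left by d5 = -631/80 → (5087/80, -1/4)
  seg 9: up by d11 = 1193/80 → (5087/80, 1173/80)

d4 = 143/16
d5 = -631/80
d6 = 3579/80
d7 = 143/4
d8 = 199/8
d9 = 429/16
d10 = 7163/80
d11 = 1193/80
endpoint = (5087/80, 1173/80)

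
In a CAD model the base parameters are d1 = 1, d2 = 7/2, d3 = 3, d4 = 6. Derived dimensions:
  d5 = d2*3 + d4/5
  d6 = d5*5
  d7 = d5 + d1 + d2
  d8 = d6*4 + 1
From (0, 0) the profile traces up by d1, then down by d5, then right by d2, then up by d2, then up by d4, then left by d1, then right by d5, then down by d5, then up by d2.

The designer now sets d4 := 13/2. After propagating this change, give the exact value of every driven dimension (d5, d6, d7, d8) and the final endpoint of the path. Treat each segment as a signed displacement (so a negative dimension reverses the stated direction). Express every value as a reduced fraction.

d5 = 59/5
d6 = 59
d7 = 163/10
d8 = 237
endpoint = (143/10, -91/10)

Apply edit: d4 := 13/2
  d5 = d2*3 + d4/5 = 59/5
  d6 = d5*5 = 59
  d7 = d5 + d1 + d2 = 163/10
  d8 = d6*4 + 1 = 237
Walk from origin (0, 0):
  seg 1: up by d1 = 1 → (0, 1)
  seg 2: down by d5 = 59/5 → (0, -54/5)
  seg 3: right by d2 = 7/2 → (7/2, -54/5)
  seg 4: up by d2 = 7/2 → (7/2, -73/10)
  seg 5: up by d4 = 13/2 → (7/2, -4/5)
  seg 6: left by d1 = 1 → (5/2, -4/5)
  seg 7: right by d5 = 59/5 → (143/10, -4/5)
  seg 8: down by d5 = 59/5 → (143/10, -63/5)
  seg 9: up by d2 = 7/2 → (143/10, -91/10)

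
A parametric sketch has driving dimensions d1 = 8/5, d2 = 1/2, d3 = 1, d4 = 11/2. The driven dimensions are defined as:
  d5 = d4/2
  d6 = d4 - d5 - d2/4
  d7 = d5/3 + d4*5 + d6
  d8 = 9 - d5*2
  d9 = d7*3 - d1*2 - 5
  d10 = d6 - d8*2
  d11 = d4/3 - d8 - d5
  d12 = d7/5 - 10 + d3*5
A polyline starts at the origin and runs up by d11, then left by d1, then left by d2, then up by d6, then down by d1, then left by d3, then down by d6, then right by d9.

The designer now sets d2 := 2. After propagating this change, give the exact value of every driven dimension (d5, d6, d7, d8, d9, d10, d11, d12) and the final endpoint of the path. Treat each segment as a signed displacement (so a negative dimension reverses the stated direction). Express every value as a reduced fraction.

d5 = 11/4
d6 = 9/4
d7 = 92/3
d8 = 7/2
d9 = 419/5
d10 = -19/4
d11 = -53/12
d12 = 17/15
endpoint = (396/5, -361/60)

Apply edit: d2 := 2
  d5 = d4/2 = 11/4
  d6 = d4 - d5 - d2/4 = 9/4
  d7 = d5/3 + d4*5 + d6 = 92/3
  d8 = 9 - d5*2 = 7/2
  d9 = d7*3 - d1*2 - 5 = 419/5
  d10 = d6 - d8*2 = -19/4
  d11 = d4/3 - d8 - d5 = -53/12
  d12 = d7/5 - 10 + d3*5 = 17/15
Walk from origin (0, 0):
  seg 1: up by d11 = -53/12 → (0, -53/12)
  seg 2: left by d1 = 8/5 → (-8/5, -53/12)
  seg 3: left by d2 = 2 → (-18/5, -53/12)
  seg 4: up by d6 = 9/4 → (-18/5, -13/6)
  seg 5: down by d1 = 8/5 → (-18/5, -113/30)
  seg 6: left by d3 = 1 → (-23/5, -113/30)
  seg 7: down by d6 = 9/4 → (-23/5, -361/60)
  seg 8: right by d9 = 419/5 → (396/5, -361/60)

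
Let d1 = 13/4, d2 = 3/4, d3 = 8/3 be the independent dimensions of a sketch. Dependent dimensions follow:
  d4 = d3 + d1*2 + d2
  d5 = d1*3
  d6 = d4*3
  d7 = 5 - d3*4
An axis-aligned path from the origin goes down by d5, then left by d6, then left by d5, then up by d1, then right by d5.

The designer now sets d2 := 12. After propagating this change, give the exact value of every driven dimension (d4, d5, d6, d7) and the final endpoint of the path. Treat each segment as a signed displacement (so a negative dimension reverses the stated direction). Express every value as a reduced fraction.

Apply edit: d2 := 12
  d4 = d3 + d1*2 + d2 = 127/6
  d5 = d1*3 = 39/4
  d6 = d4*3 = 127/2
  d7 = 5 - d3*4 = -17/3
Walk from origin (0, 0):
  seg 1: down by d5 = 39/4 → (0, -39/4)
  seg 2: left by d6 = 127/2 → (-127/2, -39/4)
  seg 3: left by d5 = 39/4 → (-293/4, -39/4)
  seg 4: up by d1 = 13/4 → (-293/4, -13/2)
  seg 5: right by d5 = 39/4 → (-127/2, -13/2)

d4 = 127/6
d5 = 39/4
d6 = 127/2
d7 = -17/3
endpoint = (-127/2, -13/2)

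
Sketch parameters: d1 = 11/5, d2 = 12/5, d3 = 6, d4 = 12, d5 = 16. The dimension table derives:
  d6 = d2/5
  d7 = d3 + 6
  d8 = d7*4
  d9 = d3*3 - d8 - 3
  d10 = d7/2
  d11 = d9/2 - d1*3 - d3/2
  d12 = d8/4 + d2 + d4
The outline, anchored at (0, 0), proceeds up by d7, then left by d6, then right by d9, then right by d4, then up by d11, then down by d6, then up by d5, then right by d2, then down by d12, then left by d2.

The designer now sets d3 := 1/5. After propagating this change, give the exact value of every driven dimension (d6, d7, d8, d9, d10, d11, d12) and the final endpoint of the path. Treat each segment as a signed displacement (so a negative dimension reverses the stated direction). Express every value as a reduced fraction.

d6 = 12/25
d7 = 31/5
d8 = 124/5
d9 = -136/5
d10 = 31/10
d11 = -203/10
d12 = 103/5
endpoint = (-392/25, -959/50)

Apply edit: d3 := 1/5
  d6 = d2/5 = 12/25
  d7 = d3 + 6 = 31/5
  d8 = d7*4 = 124/5
  d9 = d3*3 - d8 - 3 = -136/5
  d10 = d7/2 = 31/10
  d11 = d9/2 - d1*3 - d3/2 = -203/10
  d12 = d8/4 + d2 + d4 = 103/5
Walk from origin (0, 0):
  seg 1: up by d7 = 31/5 → (0, 31/5)
  seg 2: left by d6 = 12/25 → (-12/25, 31/5)
  seg 3: right by d9 = -136/5 → (-692/25, 31/5)
  seg 4: right by d4 = 12 → (-392/25, 31/5)
  seg 5: up by d11 = -203/10 → (-392/25, -141/10)
  seg 6: down by d6 = 12/25 → (-392/25, -729/50)
  seg 7: up by d5 = 16 → (-392/25, 71/50)
  seg 8: right by d2 = 12/5 → (-332/25, 71/50)
  seg 9: down by d12 = 103/5 → (-332/25, -959/50)
  seg 10: left by d2 = 12/5 → (-392/25, -959/50)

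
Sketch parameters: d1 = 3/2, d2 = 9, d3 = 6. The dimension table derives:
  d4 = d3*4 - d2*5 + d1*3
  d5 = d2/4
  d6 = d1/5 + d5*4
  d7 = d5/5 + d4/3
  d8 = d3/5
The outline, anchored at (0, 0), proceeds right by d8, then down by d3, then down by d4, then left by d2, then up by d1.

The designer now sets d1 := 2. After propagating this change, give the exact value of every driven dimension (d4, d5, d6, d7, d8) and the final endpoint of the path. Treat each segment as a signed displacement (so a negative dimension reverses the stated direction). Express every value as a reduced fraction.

Apply edit: d1 := 2
  d4 = d3*4 - d2*5 + d1*3 = -15
  d5 = d2/4 = 9/4
  d6 = d1/5 + d5*4 = 47/5
  d7 = d5/5 + d4/3 = -91/20
  d8 = d3/5 = 6/5
Walk from origin (0, 0):
  seg 1: right by d8 = 6/5 → (6/5, 0)
  seg 2: down by d3 = 6 → (6/5, -6)
  seg 3: down by d4 = -15 → (6/5, 9)
  seg 4: left by d2 = 9 → (-39/5, 9)
  seg 5: up by d1 = 2 → (-39/5, 11)

d4 = -15
d5 = 9/4
d6 = 47/5
d7 = -91/20
d8 = 6/5
endpoint = (-39/5, 11)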